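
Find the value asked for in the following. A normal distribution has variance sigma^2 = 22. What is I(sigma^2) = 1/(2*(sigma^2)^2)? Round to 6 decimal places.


Fisher information for variance: I(sigma^2) = 1/(2*sigma^4).
sigma^2 = 22, so sigma^4 = 484.
I = 1/(2*484) = 1/968 = 0.001033

0.001033


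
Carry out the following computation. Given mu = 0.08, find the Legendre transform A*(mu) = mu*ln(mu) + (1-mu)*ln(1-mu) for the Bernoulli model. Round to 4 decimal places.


Legendre transform for Bernoulli:
A*(mu) = mu*log(mu) + (1-mu)*log(1-mu).
mu = 0.08, 1-mu = 0.92.
mu*log(mu) = 0.08*log(0.08) = -0.202058.
(1-mu)*log(1-mu) = 0.92*log(0.92) = -0.076711.
A* = -0.202058 + -0.076711 = -0.2788

-0.2788


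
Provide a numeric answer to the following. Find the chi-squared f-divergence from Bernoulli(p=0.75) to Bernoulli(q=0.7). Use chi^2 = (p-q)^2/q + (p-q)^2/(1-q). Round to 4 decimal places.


Chi-squared divergence between Bernoulli distributions:
chi^2 = (p-q)^2/q + (p-q)^2/(1-q).
p = 0.75, q = 0.7, p-q = 0.05.
(p-q)^2 = 0.0025.
term1 = 0.0025/0.7 = 0.003571.
term2 = 0.0025/0.3 = 0.008333.
chi^2 = 0.003571 + 0.008333 = 0.0119

0.0119


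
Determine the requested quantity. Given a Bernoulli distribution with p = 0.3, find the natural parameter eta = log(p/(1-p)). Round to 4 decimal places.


Natural parameter for Bernoulli: eta = log(p/(1-p)).
p = 0.3, 1-p = 0.7.
p/(1-p) = 0.428571.
eta = log(0.428571) = -0.8473

-0.8473


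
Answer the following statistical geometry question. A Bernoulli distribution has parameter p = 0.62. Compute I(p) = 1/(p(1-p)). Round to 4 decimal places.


For Bernoulli(p), Fisher information is I(p) = 1/(p*(1-p)).
p = 0.62, 1-p = 0.38.
p*(1-p) = 0.2356.
I(p) = 1/0.2356 = 4.2445

4.2445


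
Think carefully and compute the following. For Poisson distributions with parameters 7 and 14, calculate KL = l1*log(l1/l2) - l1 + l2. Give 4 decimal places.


KL divergence for Poisson:
KL = l1*log(l1/l2) - l1 + l2.
l1 = 7, l2 = 14.
log(7/14) = -0.693147.
l1*log(l1/l2) = 7 * -0.693147 = -4.85203.
KL = -4.85203 - 7 + 14 = 2.1480

2.1480


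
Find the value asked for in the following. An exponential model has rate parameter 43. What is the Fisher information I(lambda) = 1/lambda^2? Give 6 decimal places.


Fisher information for exponential: I(lambda) = 1/lambda^2.
lambda = 43, lambda^2 = 1849.
I = 1/1849 = 0.000541

0.000541


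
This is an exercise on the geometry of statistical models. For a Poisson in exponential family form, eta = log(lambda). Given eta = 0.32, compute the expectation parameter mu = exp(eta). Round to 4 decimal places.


Expectation parameter for Poisson exponential family:
mu = exp(eta).
eta = 0.32.
mu = exp(0.32) = 1.3771

1.3771


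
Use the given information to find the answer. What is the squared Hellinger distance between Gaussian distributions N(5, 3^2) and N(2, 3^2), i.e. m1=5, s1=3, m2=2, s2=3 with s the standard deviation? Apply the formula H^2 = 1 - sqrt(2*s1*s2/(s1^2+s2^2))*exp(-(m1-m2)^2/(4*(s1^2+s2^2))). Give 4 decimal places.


Squared Hellinger distance for Gaussians:
H^2 = 1 - sqrt(2*s1*s2/(s1^2+s2^2)) * exp(-(m1-m2)^2/(4*(s1^2+s2^2))).
s1^2 = 9, s2^2 = 9, s1^2+s2^2 = 18.
sqrt(2*3*3/(18)) = 1.0.
(m1-m2)^2 = (3)^2 = 9.
exp(-9/(4*18)) = exp(-0.125) = 0.882497.
H^2 = 1 - 1.0*0.882497 = 0.1175

0.1175


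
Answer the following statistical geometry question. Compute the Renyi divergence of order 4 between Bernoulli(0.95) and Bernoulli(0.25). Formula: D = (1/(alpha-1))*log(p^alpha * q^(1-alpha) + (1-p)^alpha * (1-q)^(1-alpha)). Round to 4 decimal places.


Renyi divergence of order alpha between Bernoulli distributions:
D = (1/(alpha-1))*log(p^alpha * q^(1-alpha) + (1-p)^alpha * (1-q)^(1-alpha)).
alpha = 4, p = 0.95, q = 0.25.
p^alpha * q^(1-alpha) = 0.95^4 * 0.25^-3 = 52.1284.
(1-p)^alpha * (1-q)^(1-alpha) = 0.05^4 * 0.75^-3 = 1.5e-05.
sum = 52.1284 + 1.5e-05 = 52.128415.
D = (1/3)*log(52.128415) = 1.3179

1.3179


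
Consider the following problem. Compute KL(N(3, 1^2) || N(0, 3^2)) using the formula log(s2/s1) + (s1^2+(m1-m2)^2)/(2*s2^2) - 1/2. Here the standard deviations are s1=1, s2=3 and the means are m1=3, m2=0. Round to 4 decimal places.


KL divergence between normal distributions:
KL = log(s2/s1) + (s1^2 + (m1-m2)^2)/(2*s2^2) - 1/2.
log(3/1) = 1.098612.
(1^2 + (3-0)^2)/(2*3^2) = (1 + 9)/18 = 0.555556.
KL = 1.098612 + 0.555556 - 0.5 = 1.1542

1.1542


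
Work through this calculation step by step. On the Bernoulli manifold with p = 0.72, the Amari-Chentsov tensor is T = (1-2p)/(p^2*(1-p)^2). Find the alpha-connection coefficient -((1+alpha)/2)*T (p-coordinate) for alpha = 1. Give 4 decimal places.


Skewness (Amari-Chentsov) tensor: T = (1-2p)/(p^2*(1-p)^2).
p = 0.72, 1-2p = -0.44, p^2 = 0.5184, (1-p)^2 = 0.0784.
T = -0.44/(0.5184 * 0.0784) = -10.82609.
In the p-coordinate, Gamma^(alpha) = Gamma^(0) - (alpha/2)*T with Gamma^(0) = (1/2)*g'(p) = -T/2,
so Gamma^(alpha) = -((1+alpha)/2)*T.
alpha = 1, -(1+alpha)/2 = -1.0.
Gamma = -1.0 * -10.82609 = 10.8261

10.8261


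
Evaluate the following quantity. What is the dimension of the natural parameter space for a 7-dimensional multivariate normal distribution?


Exponential family dimension calculation:
For 7-dim MVN: mean has 7 params, covariance has 7*8/2 = 28 unique entries.
Total dim = 7 + 28 = 35.

35


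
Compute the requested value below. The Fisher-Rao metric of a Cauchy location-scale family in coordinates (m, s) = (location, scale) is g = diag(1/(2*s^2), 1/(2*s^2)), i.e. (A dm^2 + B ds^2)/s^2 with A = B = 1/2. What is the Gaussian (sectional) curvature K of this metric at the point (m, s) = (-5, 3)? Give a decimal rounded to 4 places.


The metric has the form g = (A dm^2 + B ds^2)/s^2 with A = 1/2, B = 1/2.
Substitute u = sqrt(A/B)*m: g = B*(du^2 + ds^2)/s^2, i.e. B times the
Poincare upper half-plane metric, which has constant Gaussian curvature -1.
Scaling a 2D metric by a constant c divides the Gaussian curvature by c,
so K = -1/B = -1/(1/2) = -2.0000 everywhere (the point (m, s) = (-5, 3) is irrelevant:
the curvature is constant).
The requested Gaussian curvature is K = -2.0000.

-2.0000


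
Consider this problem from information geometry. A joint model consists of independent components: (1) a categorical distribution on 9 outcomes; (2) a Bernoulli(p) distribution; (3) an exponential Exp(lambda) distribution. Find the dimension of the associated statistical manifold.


The dimension of a statistical manifold equals the number of free
(independent) real parameters of the model. For a product of independent
blocks the parameter counts add.
- categorical on 9 outcomes (probabilities sum to 1): 9-1 = 8.
- Bernoulli (p): 1.
- exponential (lambda): 1.
Total = 8 + 1 + 1 = 10.
Dimension = 10

10


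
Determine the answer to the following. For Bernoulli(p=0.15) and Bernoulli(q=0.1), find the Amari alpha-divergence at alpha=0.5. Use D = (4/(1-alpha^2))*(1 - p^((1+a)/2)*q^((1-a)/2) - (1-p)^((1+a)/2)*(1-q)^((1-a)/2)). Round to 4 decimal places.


Amari alpha-divergence:
D = (4/(1-alpha^2))*(1 - p^((1+a)/2)*q^((1-a)/2) - (1-p)^((1+a)/2)*(1-q)^((1-a)/2)).
alpha = 0.5, p = 0.15, q = 0.1.
e1 = (1+alpha)/2 = 0.75, e2 = (1-alpha)/2 = 0.25.
t1 = p^e1 * q^e2 = 0.15^0.75 * 0.1^0.25 = 0.13554.
t2 = (1-p)^e1 * (1-q)^e2 = 0.85^0.75 * 0.9^0.25 = 0.862233.
4/(1-alpha^2) = 5.333333.
D = 5.333333*(1 - 0.13554 - 0.862233) = 0.0119

0.0119


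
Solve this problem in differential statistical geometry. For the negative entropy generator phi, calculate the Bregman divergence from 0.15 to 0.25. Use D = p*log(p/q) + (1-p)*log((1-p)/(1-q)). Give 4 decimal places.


Bregman divergence with negative entropy generator:
D = p*log(p/q) + (1-p)*log((1-p)/(1-q)).
p = 0.15, q = 0.25.
p*log(p/q) = 0.15*log(0.15/0.25) = -0.076624.
(1-p)*log((1-p)/(1-q)) = 0.85*log(0.85/0.75) = 0.106389.
D = -0.076624 + 0.106389 = 0.0298

0.0298


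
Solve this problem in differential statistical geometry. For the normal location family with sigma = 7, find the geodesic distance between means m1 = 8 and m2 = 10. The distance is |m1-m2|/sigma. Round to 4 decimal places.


On the fixed-variance normal subfamily, geodesic distance = |m1-m2|/sigma.
|8 - 10| = 2.
sigma = 7.
d = 2/7 = 0.2857

0.2857


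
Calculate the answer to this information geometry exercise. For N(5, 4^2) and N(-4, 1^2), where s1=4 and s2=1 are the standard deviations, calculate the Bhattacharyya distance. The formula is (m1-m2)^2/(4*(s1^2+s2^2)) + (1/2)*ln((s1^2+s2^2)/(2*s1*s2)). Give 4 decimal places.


Bhattacharyya distance between two Gaussians:
DB = (m1-m2)^2/(4*(s1^2+s2^2)) + (1/2)*ln((s1^2+s2^2)/(2*s1*s2)).
(m1-m2)^2 = (9)^2 = 81.
s1^2+s2^2 = 16 + 1 = 17.
term1 = 81/68 = 1.191176.
term2 = 0.5*ln(17/8.0) = 0.376886.
DB = 1.191176 + 0.376886 = 1.5681

1.5681


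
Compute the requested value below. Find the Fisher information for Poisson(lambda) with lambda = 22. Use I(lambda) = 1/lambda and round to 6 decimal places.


Fisher information for Poisson: I(lambda) = 1/lambda.
lambda = 22.
I(lambda) = 1/22 = 0.045455

0.045455


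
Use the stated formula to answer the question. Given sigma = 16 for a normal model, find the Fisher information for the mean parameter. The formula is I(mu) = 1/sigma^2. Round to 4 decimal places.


The Fisher information for the mean of a normal distribution is I(mu) = 1/sigma^2.
sigma = 16, so sigma^2 = 256.
I(mu) = 1/256 = 0.0039

0.0039


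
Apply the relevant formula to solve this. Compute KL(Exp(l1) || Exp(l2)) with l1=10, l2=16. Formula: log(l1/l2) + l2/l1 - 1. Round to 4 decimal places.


KL divergence for exponential family:
KL = log(l1/l2) + l2/l1 - 1.
log(10/16) = -0.470004.
16/10 = 1.6.
KL = -0.470004 + 1.6 - 1 = 0.1300

0.1300


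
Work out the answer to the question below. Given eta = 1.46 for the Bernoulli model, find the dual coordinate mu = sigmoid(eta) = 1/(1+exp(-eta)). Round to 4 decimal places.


Dual coordinate (expectation parameter) for Bernoulli:
mu = 1/(1+exp(-eta)).
eta = 1.46.
exp(-eta) = exp(-1.46) = 0.232236.
mu = 1/(1+0.232236) = 0.8115

0.8115


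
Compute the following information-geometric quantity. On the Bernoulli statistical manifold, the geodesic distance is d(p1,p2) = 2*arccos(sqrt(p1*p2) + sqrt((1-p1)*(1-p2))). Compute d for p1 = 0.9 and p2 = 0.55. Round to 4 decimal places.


Geodesic distance on Bernoulli manifold:
d(p1,p2) = 2*arccos(sqrt(p1*p2) + sqrt((1-p1)*(1-p2))).
sqrt(p1*p2) = sqrt(0.9*0.55) = 0.703562.
sqrt((1-p1)*(1-p2)) = sqrt(0.1*0.45) = 0.212132.
arg = 0.703562 + 0.212132 = 0.915694.
d = 2*arccos(0.915694) = 0.8271

0.8271


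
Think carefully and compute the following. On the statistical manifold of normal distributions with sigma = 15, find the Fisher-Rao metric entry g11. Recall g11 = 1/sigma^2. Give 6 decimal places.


For the 2-parameter normal family, the Fisher metric has:
  g11 = 1/sigma^2, g22 = 2/sigma^2.
sigma = 15, sigma^2 = 225.
g11 = 0.004444

0.004444


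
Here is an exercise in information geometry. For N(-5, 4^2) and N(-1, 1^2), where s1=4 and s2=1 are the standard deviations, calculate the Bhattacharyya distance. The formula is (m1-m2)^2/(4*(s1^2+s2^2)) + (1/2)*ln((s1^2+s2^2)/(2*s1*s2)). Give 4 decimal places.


Bhattacharyya distance between two Gaussians:
DB = (m1-m2)^2/(4*(s1^2+s2^2)) + (1/2)*ln((s1^2+s2^2)/(2*s1*s2)).
(m1-m2)^2 = (-4)^2 = 16.
s1^2+s2^2 = 16 + 1 = 17.
term1 = 16/68 = 0.235294.
term2 = 0.5*ln(17/8.0) = 0.376886.
DB = 0.235294 + 0.376886 = 0.6122

0.6122


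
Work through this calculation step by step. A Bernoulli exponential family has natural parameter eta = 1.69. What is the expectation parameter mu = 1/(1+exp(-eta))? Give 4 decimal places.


Dual coordinate (expectation parameter) for Bernoulli:
mu = 1/(1+exp(-eta)).
eta = 1.69.
exp(-eta) = exp(-1.69) = 0.18452.
mu = 1/(1+0.18452) = 0.8442

0.8442


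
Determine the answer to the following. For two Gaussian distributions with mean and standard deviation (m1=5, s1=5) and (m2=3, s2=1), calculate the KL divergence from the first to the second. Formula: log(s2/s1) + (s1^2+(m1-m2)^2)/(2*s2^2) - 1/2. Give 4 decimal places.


KL divergence between normal distributions:
KL = log(s2/s1) + (s1^2 + (m1-m2)^2)/(2*s2^2) - 1/2.
log(1/5) = -1.609438.
(5^2 + (5-3)^2)/(2*1^2) = (25 + 4)/2 = 14.5.
KL = -1.609438 + 14.5 - 0.5 = 12.3906

12.3906


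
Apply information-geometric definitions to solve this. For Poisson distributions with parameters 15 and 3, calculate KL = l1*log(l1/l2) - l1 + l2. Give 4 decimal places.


KL divergence for Poisson:
KL = l1*log(l1/l2) - l1 + l2.
l1 = 15, l2 = 3.
log(15/3) = 1.609438.
l1*log(l1/l2) = 15 * 1.609438 = 24.141569.
KL = 24.141569 - 15 + 3 = 12.1416

12.1416


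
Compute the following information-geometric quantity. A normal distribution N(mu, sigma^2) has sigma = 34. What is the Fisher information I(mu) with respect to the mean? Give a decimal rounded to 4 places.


The Fisher information for the mean of a normal distribution is I(mu) = 1/sigma^2.
sigma = 34, so sigma^2 = 1156.
I(mu) = 1/1156 = 0.0009

0.0009


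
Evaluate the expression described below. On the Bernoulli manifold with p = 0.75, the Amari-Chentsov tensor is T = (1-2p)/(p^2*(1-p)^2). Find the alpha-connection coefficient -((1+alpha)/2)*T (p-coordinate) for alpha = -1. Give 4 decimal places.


Skewness (Amari-Chentsov) tensor: T = (1-2p)/(p^2*(1-p)^2).
p = 0.75, 1-2p = -0.5, p^2 = 0.5625, (1-p)^2 = 0.0625.
T = -0.5/(0.5625 * 0.0625) = -14.222222.
In the p-coordinate, Gamma^(alpha) = Gamma^(0) - (alpha/2)*T with Gamma^(0) = (1/2)*g'(p) = -T/2,
so Gamma^(alpha) = -((1+alpha)/2)*T.
alpha = -1, -(1+alpha)/2 = 0.0.
Gamma = 0.0 * -14.222222 = 0.0000

0.0000


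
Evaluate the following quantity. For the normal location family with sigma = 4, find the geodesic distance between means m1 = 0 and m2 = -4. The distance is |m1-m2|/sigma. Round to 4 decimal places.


On the fixed-variance normal subfamily, geodesic distance = |m1-m2|/sigma.
|0 - -4| = 4.
sigma = 4.
d = 4/4 = 1.0000

1.0000


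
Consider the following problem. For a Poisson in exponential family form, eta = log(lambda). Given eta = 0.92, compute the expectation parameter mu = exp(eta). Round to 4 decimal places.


Expectation parameter for Poisson exponential family:
mu = exp(eta).
eta = 0.92.
mu = exp(0.92) = 2.5093

2.5093


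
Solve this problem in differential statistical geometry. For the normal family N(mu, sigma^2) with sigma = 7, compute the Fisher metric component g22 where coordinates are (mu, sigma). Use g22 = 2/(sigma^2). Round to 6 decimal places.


For the 2-parameter normal family, the Fisher metric has:
  g11 = 1/sigma^2, g22 = 2/sigma^2.
sigma = 7, sigma^2 = 49.
g22 = 0.040816

0.040816


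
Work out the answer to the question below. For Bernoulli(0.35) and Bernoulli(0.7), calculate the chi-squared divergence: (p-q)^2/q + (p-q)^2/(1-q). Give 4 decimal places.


Chi-squared divergence between Bernoulli distributions:
chi^2 = (p-q)^2/q + (p-q)^2/(1-q).
p = 0.35, q = 0.7, p-q = -0.35.
(p-q)^2 = 0.1225.
term1 = 0.1225/0.7 = 0.175.
term2 = 0.1225/0.3 = 0.408333.
chi^2 = 0.175 + 0.408333 = 0.5833

0.5833


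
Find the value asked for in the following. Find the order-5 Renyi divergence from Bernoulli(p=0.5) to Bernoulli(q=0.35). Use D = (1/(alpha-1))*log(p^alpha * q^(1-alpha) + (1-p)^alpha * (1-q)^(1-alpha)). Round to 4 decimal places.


Renyi divergence of order alpha between Bernoulli distributions:
D = (1/(alpha-1))*log(p^alpha * q^(1-alpha) + (1-p)^alpha * (1-q)^(1-alpha)).
alpha = 5, p = 0.5, q = 0.35.
p^alpha * q^(1-alpha) = 0.5^5 * 0.35^-4 = 2.082466.
(1-p)^alpha * (1-q)^(1-alpha) = 0.5^5 * 0.65^-4 = 0.175064.
sum = 2.082466 + 0.175064 = 2.25753.
D = (1/4)*log(2.25753) = 0.2036

0.2036


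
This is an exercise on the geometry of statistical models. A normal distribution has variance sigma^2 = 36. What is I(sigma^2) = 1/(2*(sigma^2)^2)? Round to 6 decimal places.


Fisher information for variance: I(sigma^2) = 1/(2*sigma^4).
sigma^2 = 36, so sigma^4 = 1296.
I = 1/(2*1296) = 1/2592 = 0.000386

0.000386


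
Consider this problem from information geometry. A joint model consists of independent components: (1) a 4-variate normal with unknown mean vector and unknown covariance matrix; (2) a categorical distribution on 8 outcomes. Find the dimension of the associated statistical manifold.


The dimension of a statistical manifold equals the number of free
(independent) real parameters of the model. For a product of independent
blocks the parameter counts add.
- 4-variate normal: 4 (mean) + 4*5/2 = 10 (symmetric covariance) = 14.
- categorical on 8 outcomes (probabilities sum to 1): 8-1 = 7.
Total = 14 + 7 = 21.
Dimension = 21

21


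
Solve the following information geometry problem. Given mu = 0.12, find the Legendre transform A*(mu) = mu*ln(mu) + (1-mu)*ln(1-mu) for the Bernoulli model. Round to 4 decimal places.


Legendre transform for Bernoulli:
A*(mu) = mu*log(mu) + (1-mu)*log(1-mu).
mu = 0.12, 1-mu = 0.88.
mu*log(mu) = 0.12*log(0.12) = -0.254432.
(1-mu)*log(1-mu) = 0.88*log(0.88) = -0.112493.
A* = -0.254432 + -0.112493 = -0.3669

-0.3669


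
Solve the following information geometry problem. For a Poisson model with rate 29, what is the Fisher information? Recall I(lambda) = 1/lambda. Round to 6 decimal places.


Fisher information for Poisson: I(lambda) = 1/lambda.
lambda = 29.
I(lambda) = 1/29 = 0.034483

0.034483


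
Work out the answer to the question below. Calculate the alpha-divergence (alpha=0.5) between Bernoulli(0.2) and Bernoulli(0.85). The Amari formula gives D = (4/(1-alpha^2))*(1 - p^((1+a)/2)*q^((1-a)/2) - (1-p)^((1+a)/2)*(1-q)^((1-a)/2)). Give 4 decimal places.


Amari alpha-divergence:
D = (4/(1-alpha^2))*(1 - p^((1+a)/2)*q^((1-a)/2) - (1-p)^((1+a)/2)*(1-q)^((1-a)/2)).
alpha = 0.5, p = 0.2, q = 0.85.
e1 = (1+alpha)/2 = 0.75, e2 = (1-alpha)/2 = 0.25.
t1 = p^e1 * q^e2 = 0.2^0.75 * 0.85^0.25 = 0.287162.
t2 = (1-p)^e1 * (1-q)^e2 = 0.8^0.75 * 0.15^0.25 = 0.52643.
4/(1-alpha^2) = 5.333333.
D = 5.333333*(1 - 0.287162 - 0.52643) = 0.9942

0.9942


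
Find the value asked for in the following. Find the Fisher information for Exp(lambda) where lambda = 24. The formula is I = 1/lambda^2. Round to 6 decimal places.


Fisher information for exponential: I(lambda) = 1/lambda^2.
lambda = 24, lambda^2 = 576.
I = 1/576 = 0.001736

0.001736


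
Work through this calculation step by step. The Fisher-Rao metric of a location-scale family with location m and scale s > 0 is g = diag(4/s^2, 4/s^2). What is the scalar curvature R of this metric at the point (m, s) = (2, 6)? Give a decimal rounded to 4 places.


The metric has the form g = (A dm^2 + B ds^2)/s^2 with A = 4, B = 4.
Substitute u = sqrt(A/B)*m: g = B*(du^2 + ds^2)/s^2, i.e. B times the
Poincare upper half-plane metric, which has constant Gaussian curvature -1.
Scaling a 2D metric by a constant c divides the Gaussian curvature by c,
so K = -1/B = -1/(4) = -0.2500 everywhere (the point (m, s) = (2, 6) is irrelevant:
the curvature is constant).
Scalar curvature in dimension 2: R = 2K = -2/(4) = -0.5000.

-0.5000


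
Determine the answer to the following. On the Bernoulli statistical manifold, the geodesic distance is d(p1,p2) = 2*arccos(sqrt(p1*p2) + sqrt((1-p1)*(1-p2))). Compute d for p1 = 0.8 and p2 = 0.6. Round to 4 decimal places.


Geodesic distance on Bernoulli manifold:
d(p1,p2) = 2*arccos(sqrt(p1*p2) + sqrt((1-p1)*(1-p2))).
sqrt(p1*p2) = sqrt(0.8*0.6) = 0.69282.
sqrt((1-p1)*(1-p2)) = sqrt(0.2*0.4) = 0.282843.
arg = 0.69282 + 0.282843 = 0.975663.
d = 2*arccos(0.975663) = 0.4421

0.4421


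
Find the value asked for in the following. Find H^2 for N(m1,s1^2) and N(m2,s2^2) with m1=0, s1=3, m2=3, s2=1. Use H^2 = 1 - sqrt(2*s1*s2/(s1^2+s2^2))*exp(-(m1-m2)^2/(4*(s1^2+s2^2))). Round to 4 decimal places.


Squared Hellinger distance for Gaussians:
H^2 = 1 - sqrt(2*s1*s2/(s1^2+s2^2)) * exp(-(m1-m2)^2/(4*(s1^2+s2^2))).
s1^2 = 9, s2^2 = 1, s1^2+s2^2 = 10.
sqrt(2*3*1/(10)) = 0.774597.
(m1-m2)^2 = (-3)^2 = 9.
exp(-9/(4*10)) = exp(-0.225) = 0.798516.
H^2 = 1 - 0.774597*0.798516 = 0.3815

0.3815


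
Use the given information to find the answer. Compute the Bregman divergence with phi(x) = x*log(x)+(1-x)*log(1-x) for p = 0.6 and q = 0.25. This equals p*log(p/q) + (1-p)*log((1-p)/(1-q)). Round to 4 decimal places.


Bregman divergence with negative entropy generator:
D = p*log(p/q) + (1-p)*log((1-p)/(1-q)).
p = 0.6, q = 0.25.
p*log(p/q) = 0.6*log(0.6/0.25) = 0.525281.
(1-p)*log((1-p)/(1-q)) = 0.4*log(0.4/0.75) = -0.251443.
D = 0.525281 + -0.251443 = 0.2738

0.2738


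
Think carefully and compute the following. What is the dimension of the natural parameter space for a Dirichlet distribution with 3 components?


Exponential family dimension calculation:
Dirichlet with 3 components has 3 natural parameters.

3


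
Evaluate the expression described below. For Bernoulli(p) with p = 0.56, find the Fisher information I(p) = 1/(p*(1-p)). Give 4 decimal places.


For Bernoulli(p), Fisher information is I(p) = 1/(p*(1-p)).
p = 0.56, 1-p = 0.44.
p*(1-p) = 0.2464.
I(p) = 1/0.2464 = 4.0584

4.0584


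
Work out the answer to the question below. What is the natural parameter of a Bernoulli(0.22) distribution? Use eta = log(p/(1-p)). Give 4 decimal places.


Natural parameter for Bernoulli: eta = log(p/(1-p)).
p = 0.22, 1-p = 0.78.
p/(1-p) = 0.282051.
eta = log(0.282051) = -1.2657

-1.2657


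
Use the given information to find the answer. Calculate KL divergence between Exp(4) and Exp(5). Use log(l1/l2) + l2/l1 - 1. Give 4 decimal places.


KL divergence for exponential family:
KL = log(l1/l2) + l2/l1 - 1.
log(4/5) = -0.223144.
5/4 = 1.25.
KL = -0.223144 + 1.25 - 1 = 0.0269

0.0269


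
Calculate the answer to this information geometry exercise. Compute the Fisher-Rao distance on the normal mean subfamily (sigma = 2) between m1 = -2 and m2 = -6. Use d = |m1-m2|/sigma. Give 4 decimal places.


On the fixed-variance normal subfamily, geodesic distance = |m1-m2|/sigma.
|-2 - -6| = 4.
sigma = 2.
d = 4/2 = 2.0000

2.0000


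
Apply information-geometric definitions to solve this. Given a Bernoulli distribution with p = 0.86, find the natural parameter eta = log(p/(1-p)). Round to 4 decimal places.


Natural parameter for Bernoulli: eta = log(p/(1-p)).
p = 0.86, 1-p = 0.14.
p/(1-p) = 6.142857.
eta = log(6.142857) = 1.8153

1.8153


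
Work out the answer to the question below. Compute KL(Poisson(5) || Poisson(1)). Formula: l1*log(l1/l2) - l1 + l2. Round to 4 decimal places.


KL divergence for Poisson:
KL = l1*log(l1/l2) - l1 + l2.
l1 = 5, l2 = 1.
log(5/1) = 1.609438.
l1*log(l1/l2) = 5 * 1.609438 = 8.04719.
KL = 8.04719 - 5 + 1 = 4.0472

4.0472


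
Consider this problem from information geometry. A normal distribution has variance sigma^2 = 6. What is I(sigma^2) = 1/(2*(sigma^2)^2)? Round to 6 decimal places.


Fisher information for variance: I(sigma^2) = 1/(2*sigma^4).
sigma^2 = 6, so sigma^4 = 36.
I = 1/(2*36) = 1/72 = 0.013889

0.013889


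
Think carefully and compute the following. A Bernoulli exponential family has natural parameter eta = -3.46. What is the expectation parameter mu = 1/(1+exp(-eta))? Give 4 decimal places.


Dual coordinate (expectation parameter) for Bernoulli:
mu = 1/(1+exp(-eta)).
eta = -3.46.
exp(-eta) = exp(3.46) = 31.816977.
mu = 1/(1+31.816977) = 0.0305

0.0305


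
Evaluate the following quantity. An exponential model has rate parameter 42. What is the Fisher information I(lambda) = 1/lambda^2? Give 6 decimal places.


Fisher information for exponential: I(lambda) = 1/lambda^2.
lambda = 42, lambda^2 = 1764.
I = 1/1764 = 0.000567

0.000567


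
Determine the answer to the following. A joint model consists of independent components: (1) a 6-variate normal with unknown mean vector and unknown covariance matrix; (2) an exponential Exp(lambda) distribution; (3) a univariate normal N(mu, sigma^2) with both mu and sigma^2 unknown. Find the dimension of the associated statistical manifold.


The dimension of a statistical manifold equals the number of free
(independent) real parameters of the model. For a product of independent
blocks the parameter counts add.
- 6-variate normal: 6 (mean) + 6*7/2 = 21 (symmetric covariance) = 27.
- exponential (lambda): 1.
- normal (mu, sigma^2): 2.
Total = 27 + 1 + 2 = 30.
Dimension = 30

30


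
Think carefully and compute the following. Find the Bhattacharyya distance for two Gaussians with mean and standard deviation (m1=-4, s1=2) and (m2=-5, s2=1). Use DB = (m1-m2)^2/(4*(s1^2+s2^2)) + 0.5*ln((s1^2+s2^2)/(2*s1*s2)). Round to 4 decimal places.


Bhattacharyya distance between two Gaussians:
DB = (m1-m2)^2/(4*(s1^2+s2^2)) + (1/2)*ln((s1^2+s2^2)/(2*s1*s2)).
(m1-m2)^2 = (1)^2 = 1.
s1^2+s2^2 = 4 + 1 = 5.
term1 = 1/20 = 0.05.
term2 = 0.5*ln(5/4.0) = 0.111572.
DB = 0.05 + 0.111572 = 0.1616

0.1616


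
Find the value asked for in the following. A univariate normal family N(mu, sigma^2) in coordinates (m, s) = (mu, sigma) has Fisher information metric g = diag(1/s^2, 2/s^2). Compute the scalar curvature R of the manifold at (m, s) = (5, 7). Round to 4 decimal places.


The metric has the form g = (A dm^2 + B ds^2)/s^2 with A = 1, B = 2.
Substitute u = sqrt(A/B)*m: g = B*(du^2 + ds^2)/s^2, i.e. B times the
Poincare upper half-plane metric, which has constant Gaussian curvature -1.
Scaling a 2D metric by a constant c divides the Gaussian curvature by c,
so K = -1/B = -1/(2) = -0.5000 everywhere (the point (m, s) = (5, 7) is irrelevant:
the curvature is constant).
Scalar curvature in dimension 2: R = 2K = -2/(2) = -1.0000.

-1.0000


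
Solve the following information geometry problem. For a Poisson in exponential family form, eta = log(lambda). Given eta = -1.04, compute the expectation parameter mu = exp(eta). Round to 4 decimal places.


Expectation parameter for Poisson exponential family:
mu = exp(eta).
eta = -1.04.
mu = exp(-1.04) = 0.3535

0.3535


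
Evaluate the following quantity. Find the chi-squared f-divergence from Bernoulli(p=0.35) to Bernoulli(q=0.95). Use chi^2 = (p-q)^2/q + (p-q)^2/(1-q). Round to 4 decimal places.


Chi-squared divergence between Bernoulli distributions:
chi^2 = (p-q)^2/q + (p-q)^2/(1-q).
p = 0.35, q = 0.95, p-q = -0.6.
(p-q)^2 = 0.36.
term1 = 0.36/0.95 = 0.378947.
term2 = 0.36/0.05 = 7.2.
chi^2 = 0.378947 + 7.2 = 7.5789

7.5789


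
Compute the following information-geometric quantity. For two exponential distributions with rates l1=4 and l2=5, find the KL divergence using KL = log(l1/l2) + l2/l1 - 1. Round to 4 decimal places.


KL divergence for exponential family:
KL = log(l1/l2) + l2/l1 - 1.
log(4/5) = -0.223144.
5/4 = 1.25.
KL = -0.223144 + 1.25 - 1 = 0.0269

0.0269


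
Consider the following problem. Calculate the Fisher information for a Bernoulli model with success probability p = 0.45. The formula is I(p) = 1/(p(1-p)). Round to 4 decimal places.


For Bernoulli(p), Fisher information is I(p) = 1/(p*(1-p)).
p = 0.45, 1-p = 0.55.
p*(1-p) = 0.2475.
I(p) = 1/0.2475 = 4.0404

4.0404


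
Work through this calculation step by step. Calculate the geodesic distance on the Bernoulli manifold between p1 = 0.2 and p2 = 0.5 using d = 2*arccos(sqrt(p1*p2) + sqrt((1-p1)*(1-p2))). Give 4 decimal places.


Geodesic distance on Bernoulli manifold:
d(p1,p2) = 2*arccos(sqrt(p1*p2) + sqrt((1-p1)*(1-p2))).
sqrt(p1*p2) = sqrt(0.2*0.5) = 0.316228.
sqrt((1-p1)*(1-p2)) = sqrt(0.8*0.5) = 0.632456.
arg = 0.316228 + 0.632456 = 0.948683.
d = 2*arccos(0.948683) = 0.6435

0.6435


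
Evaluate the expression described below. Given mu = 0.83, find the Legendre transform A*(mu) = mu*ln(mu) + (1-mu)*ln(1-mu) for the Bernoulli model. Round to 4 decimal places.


Legendre transform for Bernoulli:
A*(mu) = mu*log(mu) + (1-mu)*log(1-mu).
mu = 0.83, 1-mu = 0.17.
mu*log(mu) = 0.83*log(0.83) = -0.154654.
(1-mu)*log(1-mu) = 0.17*log(0.17) = -0.301233.
A* = -0.154654 + -0.301233 = -0.4559

-0.4559


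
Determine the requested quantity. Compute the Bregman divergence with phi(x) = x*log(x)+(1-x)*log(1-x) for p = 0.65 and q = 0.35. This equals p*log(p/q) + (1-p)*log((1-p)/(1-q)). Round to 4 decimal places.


Bregman divergence with negative entropy generator:
D = p*log(p/q) + (1-p)*log((1-p)/(1-q)).
p = 0.65, q = 0.35.
p*log(p/q) = 0.65*log(0.65/0.35) = 0.402375.
(1-p)*log((1-p)/(1-q)) = 0.35*log(0.35/0.65) = -0.216664.
D = 0.402375 + -0.216664 = 0.1857

0.1857


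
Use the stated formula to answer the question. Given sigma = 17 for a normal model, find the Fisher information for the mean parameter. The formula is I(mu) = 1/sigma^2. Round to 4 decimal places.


The Fisher information for the mean of a normal distribution is I(mu) = 1/sigma^2.
sigma = 17, so sigma^2 = 289.
I(mu) = 1/289 = 0.0035

0.0035


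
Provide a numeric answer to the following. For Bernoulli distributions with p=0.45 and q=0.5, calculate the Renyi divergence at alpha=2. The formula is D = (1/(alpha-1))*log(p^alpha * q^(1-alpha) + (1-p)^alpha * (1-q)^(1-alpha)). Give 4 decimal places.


Renyi divergence of order alpha between Bernoulli distributions:
D = (1/(alpha-1))*log(p^alpha * q^(1-alpha) + (1-p)^alpha * (1-q)^(1-alpha)).
alpha = 2, p = 0.45, q = 0.5.
p^alpha * q^(1-alpha) = 0.45^2 * 0.5^-1 = 0.405.
(1-p)^alpha * (1-q)^(1-alpha) = 0.55^2 * 0.5^-1 = 0.605.
sum = 0.405 + 0.605 = 1.01.
D = (1/1)*log(1.01) = 0.0100

0.0100


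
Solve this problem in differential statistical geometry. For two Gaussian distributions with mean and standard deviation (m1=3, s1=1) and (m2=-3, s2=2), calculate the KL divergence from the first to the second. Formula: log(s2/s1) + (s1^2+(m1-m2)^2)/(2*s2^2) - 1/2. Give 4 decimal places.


KL divergence between normal distributions:
KL = log(s2/s1) + (s1^2 + (m1-m2)^2)/(2*s2^2) - 1/2.
log(2/1) = 0.693147.
(1^2 + (3--3)^2)/(2*2^2) = (1 + 36)/8 = 4.625.
KL = 0.693147 + 4.625 - 0.5 = 4.8181

4.8181


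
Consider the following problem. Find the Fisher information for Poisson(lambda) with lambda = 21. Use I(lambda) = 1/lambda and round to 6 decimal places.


Fisher information for Poisson: I(lambda) = 1/lambda.
lambda = 21.
I(lambda) = 1/21 = 0.047619

0.047619


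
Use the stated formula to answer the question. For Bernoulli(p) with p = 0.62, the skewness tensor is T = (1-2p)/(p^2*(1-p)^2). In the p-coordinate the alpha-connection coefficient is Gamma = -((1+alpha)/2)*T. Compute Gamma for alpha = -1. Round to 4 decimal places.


Skewness (Amari-Chentsov) tensor: T = (1-2p)/(p^2*(1-p)^2).
p = 0.62, 1-2p = -0.24, p^2 = 0.3844, (1-p)^2 = 0.1444.
T = -0.24/(0.3844 * 0.1444) = -4.323751.
In the p-coordinate, Gamma^(alpha) = Gamma^(0) - (alpha/2)*T with Gamma^(0) = (1/2)*g'(p) = -T/2,
so Gamma^(alpha) = -((1+alpha)/2)*T.
alpha = -1, -(1+alpha)/2 = 0.0.
Gamma = 0.0 * -4.323751 = 0.0000

0.0000


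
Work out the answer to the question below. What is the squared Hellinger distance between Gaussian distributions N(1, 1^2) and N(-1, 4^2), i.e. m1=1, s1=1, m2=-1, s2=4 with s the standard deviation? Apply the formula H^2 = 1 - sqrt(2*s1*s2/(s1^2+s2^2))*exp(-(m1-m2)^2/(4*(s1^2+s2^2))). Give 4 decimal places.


Squared Hellinger distance for Gaussians:
H^2 = 1 - sqrt(2*s1*s2/(s1^2+s2^2)) * exp(-(m1-m2)^2/(4*(s1^2+s2^2))).
s1^2 = 1, s2^2 = 16, s1^2+s2^2 = 17.
sqrt(2*1*4/(17)) = 0.685994.
(m1-m2)^2 = (2)^2 = 4.
exp(-4/(4*17)) = exp(-0.058824) = 0.942873.
H^2 = 1 - 0.685994*0.942873 = 0.3532

0.3532


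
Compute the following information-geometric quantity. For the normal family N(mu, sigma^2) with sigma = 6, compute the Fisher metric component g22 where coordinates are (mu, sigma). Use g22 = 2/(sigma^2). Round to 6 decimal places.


For the 2-parameter normal family, the Fisher metric has:
  g11 = 1/sigma^2, g22 = 2/sigma^2.
sigma = 6, sigma^2 = 36.
g22 = 0.055556

0.055556


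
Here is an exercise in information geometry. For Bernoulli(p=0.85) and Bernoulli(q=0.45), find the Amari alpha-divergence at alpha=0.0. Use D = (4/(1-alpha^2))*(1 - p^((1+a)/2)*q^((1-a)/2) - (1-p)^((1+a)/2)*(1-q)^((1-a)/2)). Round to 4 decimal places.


Amari alpha-divergence:
D = (4/(1-alpha^2))*(1 - p^((1+a)/2)*q^((1-a)/2) - (1-p)^((1+a)/2)*(1-q)^((1-a)/2)).
alpha = 0.0, p = 0.85, q = 0.45.
e1 = (1+alpha)/2 = 0.5, e2 = (1-alpha)/2 = 0.5.
t1 = p^e1 * q^e2 = 0.85^0.5 * 0.45^0.5 = 0.618466.
t2 = (1-p)^e1 * (1-q)^e2 = 0.15^0.5 * 0.55^0.5 = 0.287228.
4/(1-alpha^2) = 4.0.
D = 4.0*(1 - 0.618466 - 0.287228) = 0.3772

0.3772


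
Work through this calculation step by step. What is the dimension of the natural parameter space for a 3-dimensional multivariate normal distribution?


Exponential family dimension calculation:
For 3-dim MVN: mean has 3 params, covariance has 3*4/2 = 6 unique entries.
Total dim = 3 + 6 = 9.

9


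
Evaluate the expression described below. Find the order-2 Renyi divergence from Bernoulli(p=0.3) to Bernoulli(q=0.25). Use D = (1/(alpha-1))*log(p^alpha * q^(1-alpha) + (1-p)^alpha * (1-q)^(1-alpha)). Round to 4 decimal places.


Renyi divergence of order alpha between Bernoulli distributions:
D = (1/(alpha-1))*log(p^alpha * q^(1-alpha) + (1-p)^alpha * (1-q)^(1-alpha)).
alpha = 2, p = 0.3, q = 0.25.
p^alpha * q^(1-alpha) = 0.3^2 * 0.25^-1 = 0.36.
(1-p)^alpha * (1-q)^(1-alpha) = 0.7^2 * 0.75^-1 = 0.653333.
sum = 0.36 + 0.653333 = 1.013333.
D = (1/1)*log(1.013333) = 0.0132

0.0132


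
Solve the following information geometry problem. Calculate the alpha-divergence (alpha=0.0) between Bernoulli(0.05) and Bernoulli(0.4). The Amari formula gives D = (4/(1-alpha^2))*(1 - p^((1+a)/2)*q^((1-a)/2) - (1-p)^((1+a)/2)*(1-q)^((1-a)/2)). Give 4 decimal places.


Amari alpha-divergence:
D = (4/(1-alpha^2))*(1 - p^((1+a)/2)*q^((1-a)/2) - (1-p)^((1+a)/2)*(1-q)^((1-a)/2)).
alpha = 0.0, p = 0.05, q = 0.4.
e1 = (1+alpha)/2 = 0.5, e2 = (1-alpha)/2 = 0.5.
t1 = p^e1 * q^e2 = 0.05^0.5 * 0.4^0.5 = 0.141421.
t2 = (1-p)^e1 * (1-q)^e2 = 0.95^0.5 * 0.6^0.5 = 0.754983.
4/(1-alpha^2) = 4.0.
D = 4.0*(1 - 0.141421 - 0.754983) = 0.4144

0.4144


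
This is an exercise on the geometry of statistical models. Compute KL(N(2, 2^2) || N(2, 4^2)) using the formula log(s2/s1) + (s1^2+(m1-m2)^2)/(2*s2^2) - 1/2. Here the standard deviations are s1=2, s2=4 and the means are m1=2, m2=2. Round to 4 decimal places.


KL divergence between normal distributions:
KL = log(s2/s1) + (s1^2 + (m1-m2)^2)/(2*s2^2) - 1/2.
log(4/2) = 0.693147.
(2^2 + (2-2)^2)/(2*4^2) = (4 + 0)/32 = 0.125.
KL = 0.693147 + 0.125 - 0.5 = 0.3181

0.3181


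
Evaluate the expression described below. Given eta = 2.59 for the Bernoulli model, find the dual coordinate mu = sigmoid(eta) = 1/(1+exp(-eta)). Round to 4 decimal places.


Dual coordinate (expectation parameter) for Bernoulli:
mu = 1/(1+exp(-eta)).
eta = 2.59.
exp(-eta) = exp(-2.59) = 0.07502.
mu = 1/(1+0.07502) = 0.9302

0.9302


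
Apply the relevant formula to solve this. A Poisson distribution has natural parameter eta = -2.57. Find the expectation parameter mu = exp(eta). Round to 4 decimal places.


Expectation parameter for Poisson exponential family:
mu = exp(eta).
eta = -2.57.
mu = exp(-2.57) = 0.0765

0.0765


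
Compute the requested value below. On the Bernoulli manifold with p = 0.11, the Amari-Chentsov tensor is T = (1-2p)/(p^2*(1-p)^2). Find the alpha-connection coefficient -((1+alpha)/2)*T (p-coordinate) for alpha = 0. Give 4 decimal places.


Skewness (Amari-Chentsov) tensor: T = (1-2p)/(p^2*(1-p)^2).
p = 0.11, 1-2p = 0.78, p^2 = 0.0121, (1-p)^2 = 0.7921.
T = 0.78/(0.0121 * 0.7921) = 81.382161.
In the p-coordinate, Gamma^(alpha) = Gamma^(0) - (alpha/2)*T with Gamma^(0) = (1/2)*g'(p) = -T/2,
so Gamma^(alpha) = -((1+alpha)/2)*T.
alpha = 0, -(1+alpha)/2 = -0.5.
Gamma = -0.5 * 81.382161 = -40.6911

-40.6911


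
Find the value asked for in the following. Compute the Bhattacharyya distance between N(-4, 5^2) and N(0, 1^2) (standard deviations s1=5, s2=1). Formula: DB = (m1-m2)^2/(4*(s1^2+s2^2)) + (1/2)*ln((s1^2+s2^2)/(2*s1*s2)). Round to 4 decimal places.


Bhattacharyya distance between two Gaussians:
DB = (m1-m2)^2/(4*(s1^2+s2^2)) + (1/2)*ln((s1^2+s2^2)/(2*s1*s2)).
(m1-m2)^2 = (-4)^2 = 16.
s1^2+s2^2 = 25 + 1 = 26.
term1 = 16/104 = 0.153846.
term2 = 0.5*ln(26/10.0) = 0.477756.
DB = 0.153846 + 0.477756 = 0.6316

0.6316


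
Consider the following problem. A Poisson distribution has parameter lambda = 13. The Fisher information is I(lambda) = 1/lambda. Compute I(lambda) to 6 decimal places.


Fisher information for Poisson: I(lambda) = 1/lambda.
lambda = 13.
I(lambda) = 1/13 = 0.076923

0.076923


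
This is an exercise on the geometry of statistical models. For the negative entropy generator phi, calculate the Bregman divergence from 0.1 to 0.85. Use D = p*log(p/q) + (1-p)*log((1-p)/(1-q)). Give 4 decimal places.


Bregman divergence with negative entropy generator:
D = p*log(p/q) + (1-p)*log((1-p)/(1-q)).
p = 0.1, q = 0.85.
p*log(p/q) = 0.1*log(0.1/0.85) = -0.214007.
(1-p)*log((1-p)/(1-q)) = 0.9*log(0.9/0.15) = 1.612584.
D = -0.214007 + 1.612584 = 1.3986

1.3986


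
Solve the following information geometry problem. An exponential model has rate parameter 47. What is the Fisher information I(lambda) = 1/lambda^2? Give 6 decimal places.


Fisher information for exponential: I(lambda) = 1/lambda^2.
lambda = 47, lambda^2 = 2209.
I = 1/2209 = 0.000453

0.000453


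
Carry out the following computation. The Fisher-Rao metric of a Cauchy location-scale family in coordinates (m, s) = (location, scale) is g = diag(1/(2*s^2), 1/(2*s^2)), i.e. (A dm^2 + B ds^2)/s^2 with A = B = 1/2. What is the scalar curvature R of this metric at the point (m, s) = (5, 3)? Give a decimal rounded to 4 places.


The metric has the form g = (A dm^2 + B ds^2)/s^2 with A = 1/2, B = 1/2.
Substitute u = sqrt(A/B)*m: g = B*(du^2 + ds^2)/s^2, i.e. B times the
Poincare upper half-plane metric, which has constant Gaussian curvature -1.
Scaling a 2D metric by a constant c divides the Gaussian curvature by c,
so K = -1/B = -1/(1/2) = -2.0000 everywhere (the point (m, s) = (5, 3) is irrelevant:
the curvature is constant).
Scalar curvature in dimension 2: R = 2K = -2/(1/2) = -4.0000.

-4.0000


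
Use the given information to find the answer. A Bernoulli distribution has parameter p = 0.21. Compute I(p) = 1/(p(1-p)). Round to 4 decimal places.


For Bernoulli(p), Fisher information is I(p) = 1/(p*(1-p)).
p = 0.21, 1-p = 0.79.
p*(1-p) = 0.1659.
I(p) = 1/0.1659 = 6.0277

6.0277


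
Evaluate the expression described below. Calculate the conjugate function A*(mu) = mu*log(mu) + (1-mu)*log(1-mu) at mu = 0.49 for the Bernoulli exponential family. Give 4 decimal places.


Legendre transform for Bernoulli:
A*(mu) = mu*log(mu) + (1-mu)*log(1-mu).
mu = 0.49, 1-mu = 0.51.
mu*log(mu) = 0.49*log(0.49) = -0.349541.
(1-mu)*log(1-mu) = 0.51*log(0.51) = -0.343406.
A* = -0.349541 + -0.343406 = -0.6929

-0.6929


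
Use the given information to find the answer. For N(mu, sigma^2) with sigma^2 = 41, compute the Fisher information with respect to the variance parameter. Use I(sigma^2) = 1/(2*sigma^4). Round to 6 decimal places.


Fisher information for variance: I(sigma^2) = 1/(2*sigma^4).
sigma^2 = 41, so sigma^4 = 1681.
I = 1/(2*1681) = 1/3362 = 0.000297

0.000297


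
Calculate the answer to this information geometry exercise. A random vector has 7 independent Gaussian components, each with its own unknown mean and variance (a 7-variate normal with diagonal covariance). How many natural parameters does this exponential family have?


Exponential family dimension calculation:
Each univariate normal has two natural parameters (mu/sigma^2 and -1/(2 sigma^2)).
With 7 independent components, dim = 2 * 7 = 14.

14


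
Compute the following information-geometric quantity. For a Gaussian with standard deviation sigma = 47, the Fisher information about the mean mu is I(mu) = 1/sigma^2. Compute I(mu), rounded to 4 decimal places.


The Fisher information for the mean of a normal distribution is I(mu) = 1/sigma^2.
sigma = 47, so sigma^2 = 2209.
I(mu) = 1/2209 = 0.0005

0.0005


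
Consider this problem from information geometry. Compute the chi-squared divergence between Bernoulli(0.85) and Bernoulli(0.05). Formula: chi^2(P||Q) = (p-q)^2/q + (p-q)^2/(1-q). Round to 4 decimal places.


Chi-squared divergence between Bernoulli distributions:
chi^2 = (p-q)^2/q + (p-q)^2/(1-q).
p = 0.85, q = 0.05, p-q = 0.8.
(p-q)^2 = 0.64.
term1 = 0.64/0.05 = 12.8.
term2 = 0.64/0.95 = 0.673684.
chi^2 = 12.8 + 0.673684 = 13.4737

13.4737
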